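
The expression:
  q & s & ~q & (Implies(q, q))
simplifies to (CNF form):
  False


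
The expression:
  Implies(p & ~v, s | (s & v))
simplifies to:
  s | v | ~p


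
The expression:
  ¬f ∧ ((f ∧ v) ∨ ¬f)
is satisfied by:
  {f: False}


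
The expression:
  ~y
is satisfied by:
  {y: False}


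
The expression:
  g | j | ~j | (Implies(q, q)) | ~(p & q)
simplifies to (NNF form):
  True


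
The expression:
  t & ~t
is never true.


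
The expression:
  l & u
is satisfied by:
  {u: True, l: True}


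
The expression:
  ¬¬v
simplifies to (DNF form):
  v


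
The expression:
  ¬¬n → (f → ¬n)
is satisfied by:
  {n: False, f: False}
  {f: True, n: False}
  {n: True, f: False}


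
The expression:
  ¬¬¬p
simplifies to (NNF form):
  ¬p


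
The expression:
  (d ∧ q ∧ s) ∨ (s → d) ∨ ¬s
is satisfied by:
  {d: True, s: False}
  {s: False, d: False}
  {s: True, d: True}


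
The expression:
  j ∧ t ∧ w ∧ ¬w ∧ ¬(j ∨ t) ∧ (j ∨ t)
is never true.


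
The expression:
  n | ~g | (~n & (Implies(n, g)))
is always true.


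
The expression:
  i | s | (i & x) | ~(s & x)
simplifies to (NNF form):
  True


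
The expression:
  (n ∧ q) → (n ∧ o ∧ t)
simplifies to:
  (o ∧ t) ∨ ¬n ∨ ¬q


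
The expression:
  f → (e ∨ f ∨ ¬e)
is always true.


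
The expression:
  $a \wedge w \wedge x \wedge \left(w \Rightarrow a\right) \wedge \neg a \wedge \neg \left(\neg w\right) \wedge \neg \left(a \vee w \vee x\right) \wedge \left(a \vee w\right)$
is never true.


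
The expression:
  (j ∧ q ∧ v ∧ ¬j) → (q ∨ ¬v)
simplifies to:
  True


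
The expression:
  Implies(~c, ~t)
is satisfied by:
  {c: True, t: False}
  {t: False, c: False}
  {t: True, c: True}


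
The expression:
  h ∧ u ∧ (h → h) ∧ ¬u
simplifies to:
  False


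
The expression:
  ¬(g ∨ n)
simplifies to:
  ¬g ∧ ¬n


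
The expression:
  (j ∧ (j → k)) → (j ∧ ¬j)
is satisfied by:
  {k: False, j: False}
  {j: True, k: False}
  {k: True, j: False}


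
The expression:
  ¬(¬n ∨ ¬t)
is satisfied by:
  {t: True, n: True}


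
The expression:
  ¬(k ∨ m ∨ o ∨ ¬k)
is never true.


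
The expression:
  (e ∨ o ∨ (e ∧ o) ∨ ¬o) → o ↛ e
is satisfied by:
  {o: True, e: False}


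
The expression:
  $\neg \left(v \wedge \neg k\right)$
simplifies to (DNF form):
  $k \vee \neg v$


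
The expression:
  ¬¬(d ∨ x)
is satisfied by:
  {x: True, d: True}
  {x: True, d: False}
  {d: True, x: False}


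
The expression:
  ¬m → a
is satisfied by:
  {a: True, m: True}
  {a: True, m: False}
  {m: True, a: False}


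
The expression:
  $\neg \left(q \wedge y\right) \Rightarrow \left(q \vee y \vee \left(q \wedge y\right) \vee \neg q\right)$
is always true.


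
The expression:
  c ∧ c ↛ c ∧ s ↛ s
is never true.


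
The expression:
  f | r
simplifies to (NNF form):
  f | r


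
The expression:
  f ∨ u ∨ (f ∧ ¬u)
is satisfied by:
  {u: True, f: True}
  {u: True, f: False}
  {f: True, u: False}


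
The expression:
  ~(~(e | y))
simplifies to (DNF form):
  e | y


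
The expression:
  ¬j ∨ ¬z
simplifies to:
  ¬j ∨ ¬z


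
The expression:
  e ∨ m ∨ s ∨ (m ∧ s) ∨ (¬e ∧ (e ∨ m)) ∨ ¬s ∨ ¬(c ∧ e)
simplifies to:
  True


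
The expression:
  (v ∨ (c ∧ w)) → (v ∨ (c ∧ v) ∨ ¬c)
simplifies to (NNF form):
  v ∨ ¬c ∨ ¬w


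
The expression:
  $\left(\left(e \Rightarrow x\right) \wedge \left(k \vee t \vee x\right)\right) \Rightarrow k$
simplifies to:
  $k \vee \left(e \wedge \neg x\right) \vee \left(\neg t \wedge \neg x\right)$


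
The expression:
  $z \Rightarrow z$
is always true.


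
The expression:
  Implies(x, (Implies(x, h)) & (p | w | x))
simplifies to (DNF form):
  h | ~x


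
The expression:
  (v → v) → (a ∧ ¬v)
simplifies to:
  a ∧ ¬v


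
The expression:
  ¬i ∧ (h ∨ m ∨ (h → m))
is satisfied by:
  {i: False}


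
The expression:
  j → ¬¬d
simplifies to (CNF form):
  d ∨ ¬j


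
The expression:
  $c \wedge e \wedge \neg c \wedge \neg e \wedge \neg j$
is never true.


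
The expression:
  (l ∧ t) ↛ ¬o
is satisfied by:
  {t: True, o: True, l: True}


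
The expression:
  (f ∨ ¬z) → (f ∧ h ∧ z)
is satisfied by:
  {z: True, h: True, f: False}
  {z: True, h: False, f: False}
  {z: True, f: True, h: True}


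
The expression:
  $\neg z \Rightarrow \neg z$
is always true.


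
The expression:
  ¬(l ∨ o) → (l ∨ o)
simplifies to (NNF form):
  l ∨ o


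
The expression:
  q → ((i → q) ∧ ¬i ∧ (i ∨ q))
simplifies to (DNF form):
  ¬i ∨ ¬q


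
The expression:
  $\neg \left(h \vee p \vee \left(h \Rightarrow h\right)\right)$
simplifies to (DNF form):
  $\text{False}$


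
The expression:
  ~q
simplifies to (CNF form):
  ~q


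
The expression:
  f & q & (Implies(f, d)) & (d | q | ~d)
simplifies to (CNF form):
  d & f & q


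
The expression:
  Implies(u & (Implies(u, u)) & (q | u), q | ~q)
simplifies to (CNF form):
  True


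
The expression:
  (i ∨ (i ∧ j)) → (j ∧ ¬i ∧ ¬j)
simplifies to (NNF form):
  ¬i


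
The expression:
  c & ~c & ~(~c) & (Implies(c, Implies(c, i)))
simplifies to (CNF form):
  False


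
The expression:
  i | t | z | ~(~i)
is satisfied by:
  {i: True, t: True, z: True}
  {i: True, t: True, z: False}
  {i: True, z: True, t: False}
  {i: True, z: False, t: False}
  {t: True, z: True, i: False}
  {t: True, z: False, i: False}
  {z: True, t: False, i: False}


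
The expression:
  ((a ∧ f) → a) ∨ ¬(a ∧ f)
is always true.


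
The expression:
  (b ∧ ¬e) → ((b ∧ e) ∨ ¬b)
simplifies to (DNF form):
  e ∨ ¬b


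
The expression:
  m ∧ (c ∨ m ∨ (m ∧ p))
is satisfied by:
  {m: True}


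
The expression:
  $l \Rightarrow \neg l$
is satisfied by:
  {l: False}


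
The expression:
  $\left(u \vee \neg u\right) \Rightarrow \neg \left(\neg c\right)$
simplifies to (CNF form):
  $c$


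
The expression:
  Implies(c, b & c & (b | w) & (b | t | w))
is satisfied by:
  {b: True, c: False}
  {c: False, b: False}
  {c: True, b: True}


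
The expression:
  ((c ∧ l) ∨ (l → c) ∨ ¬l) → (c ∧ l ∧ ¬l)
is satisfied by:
  {l: True, c: False}


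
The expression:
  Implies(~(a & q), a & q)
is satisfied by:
  {a: True, q: True}


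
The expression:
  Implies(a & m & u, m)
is always true.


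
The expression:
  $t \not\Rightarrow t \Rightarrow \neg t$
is always true.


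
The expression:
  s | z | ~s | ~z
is always true.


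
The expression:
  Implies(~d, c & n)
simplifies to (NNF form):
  d | (c & n)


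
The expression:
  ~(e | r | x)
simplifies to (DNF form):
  ~e & ~r & ~x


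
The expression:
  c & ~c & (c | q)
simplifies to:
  False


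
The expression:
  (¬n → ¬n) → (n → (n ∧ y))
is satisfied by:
  {y: True, n: False}
  {n: False, y: False}
  {n: True, y: True}


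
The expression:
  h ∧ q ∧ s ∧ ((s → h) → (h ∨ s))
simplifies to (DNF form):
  h ∧ q ∧ s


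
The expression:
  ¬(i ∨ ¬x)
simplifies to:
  x ∧ ¬i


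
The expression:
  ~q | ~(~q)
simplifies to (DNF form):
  True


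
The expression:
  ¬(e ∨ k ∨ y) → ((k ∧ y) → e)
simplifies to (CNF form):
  True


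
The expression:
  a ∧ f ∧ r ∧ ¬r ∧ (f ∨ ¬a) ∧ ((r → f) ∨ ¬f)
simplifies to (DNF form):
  False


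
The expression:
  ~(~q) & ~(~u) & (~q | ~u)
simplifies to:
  False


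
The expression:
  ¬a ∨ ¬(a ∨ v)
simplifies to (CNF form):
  ¬a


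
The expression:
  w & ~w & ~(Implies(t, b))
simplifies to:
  False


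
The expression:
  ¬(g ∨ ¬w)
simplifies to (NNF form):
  w ∧ ¬g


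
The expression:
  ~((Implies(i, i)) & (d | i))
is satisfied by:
  {d: False, i: False}


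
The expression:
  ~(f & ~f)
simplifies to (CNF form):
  True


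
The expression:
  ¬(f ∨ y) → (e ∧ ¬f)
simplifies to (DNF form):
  e ∨ f ∨ y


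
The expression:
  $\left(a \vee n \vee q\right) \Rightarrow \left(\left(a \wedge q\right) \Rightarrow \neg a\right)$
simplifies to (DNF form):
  $\neg a \vee \neg q$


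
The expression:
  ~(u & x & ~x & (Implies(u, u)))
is always true.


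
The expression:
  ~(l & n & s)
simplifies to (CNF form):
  ~l | ~n | ~s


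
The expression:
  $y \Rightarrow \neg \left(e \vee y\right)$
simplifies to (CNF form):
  $\neg y$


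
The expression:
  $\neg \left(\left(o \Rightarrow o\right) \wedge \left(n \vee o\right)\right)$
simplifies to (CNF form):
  $\neg n \wedge \neg o$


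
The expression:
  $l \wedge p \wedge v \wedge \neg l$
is never true.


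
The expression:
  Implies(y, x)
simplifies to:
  x | ~y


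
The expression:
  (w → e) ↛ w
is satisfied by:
  {w: False}


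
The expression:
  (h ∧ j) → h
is always true.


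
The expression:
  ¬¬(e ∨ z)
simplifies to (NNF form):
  e ∨ z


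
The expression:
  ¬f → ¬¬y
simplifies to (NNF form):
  f ∨ y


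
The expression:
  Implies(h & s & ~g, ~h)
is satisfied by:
  {g: True, s: False, h: False}
  {s: False, h: False, g: False}
  {h: True, g: True, s: False}
  {h: True, s: False, g: False}
  {g: True, s: True, h: False}
  {s: True, g: False, h: False}
  {h: True, s: True, g: True}


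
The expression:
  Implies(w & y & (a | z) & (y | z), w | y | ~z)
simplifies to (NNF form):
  True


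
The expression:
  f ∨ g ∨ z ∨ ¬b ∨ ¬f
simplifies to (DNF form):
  True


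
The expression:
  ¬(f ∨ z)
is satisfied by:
  {z: False, f: False}


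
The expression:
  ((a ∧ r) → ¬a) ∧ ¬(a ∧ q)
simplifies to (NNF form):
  (¬q ∧ ¬r) ∨ ¬a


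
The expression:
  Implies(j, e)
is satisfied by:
  {e: True, j: False}
  {j: False, e: False}
  {j: True, e: True}


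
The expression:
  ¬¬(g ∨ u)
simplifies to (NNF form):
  g ∨ u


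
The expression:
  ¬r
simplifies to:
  ¬r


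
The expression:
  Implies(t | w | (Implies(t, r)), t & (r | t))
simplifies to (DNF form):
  t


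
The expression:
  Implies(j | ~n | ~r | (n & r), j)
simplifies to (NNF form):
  j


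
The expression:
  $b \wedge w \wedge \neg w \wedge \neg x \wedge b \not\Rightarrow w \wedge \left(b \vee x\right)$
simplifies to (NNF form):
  $\text{False}$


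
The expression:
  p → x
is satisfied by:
  {x: True, p: False}
  {p: False, x: False}
  {p: True, x: True}


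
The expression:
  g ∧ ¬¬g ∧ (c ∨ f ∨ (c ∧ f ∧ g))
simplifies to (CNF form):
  g ∧ (c ∨ f)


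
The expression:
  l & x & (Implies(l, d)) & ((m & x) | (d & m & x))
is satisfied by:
  {m: True, d: True, x: True, l: True}


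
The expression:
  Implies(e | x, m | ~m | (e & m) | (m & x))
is always true.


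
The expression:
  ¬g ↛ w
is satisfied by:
  {w: True, g: False}
  {g: False, w: False}
  {g: True, w: True}


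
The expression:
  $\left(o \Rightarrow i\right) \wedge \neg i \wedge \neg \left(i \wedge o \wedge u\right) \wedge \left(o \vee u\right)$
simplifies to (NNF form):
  $u \wedge \neg i \wedge \neg o$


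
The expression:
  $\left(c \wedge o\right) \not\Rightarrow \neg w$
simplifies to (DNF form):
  $c \wedge o \wedge w$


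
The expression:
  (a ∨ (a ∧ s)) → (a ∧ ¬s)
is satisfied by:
  {s: False, a: False}
  {a: True, s: False}
  {s: True, a: False}


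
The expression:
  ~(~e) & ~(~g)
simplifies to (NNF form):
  e & g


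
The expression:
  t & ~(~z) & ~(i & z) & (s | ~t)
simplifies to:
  s & t & z & ~i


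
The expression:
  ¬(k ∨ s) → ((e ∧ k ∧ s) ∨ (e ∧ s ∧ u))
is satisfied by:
  {k: True, s: True}
  {k: True, s: False}
  {s: True, k: False}


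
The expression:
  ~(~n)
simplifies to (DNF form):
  n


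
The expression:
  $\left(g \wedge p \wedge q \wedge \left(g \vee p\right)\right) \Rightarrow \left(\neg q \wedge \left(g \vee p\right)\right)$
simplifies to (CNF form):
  $\neg g \vee \neg p \vee \neg q$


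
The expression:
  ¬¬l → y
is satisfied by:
  {y: True, l: False}
  {l: False, y: False}
  {l: True, y: True}


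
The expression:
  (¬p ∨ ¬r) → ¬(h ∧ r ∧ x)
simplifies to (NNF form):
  p ∨ ¬h ∨ ¬r ∨ ¬x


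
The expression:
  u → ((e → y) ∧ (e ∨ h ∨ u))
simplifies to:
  y ∨ ¬e ∨ ¬u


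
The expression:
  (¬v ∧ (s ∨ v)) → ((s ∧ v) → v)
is always true.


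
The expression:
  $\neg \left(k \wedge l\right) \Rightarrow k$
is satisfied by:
  {k: True}


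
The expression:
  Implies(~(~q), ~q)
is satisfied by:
  {q: False}


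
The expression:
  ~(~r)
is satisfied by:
  {r: True}


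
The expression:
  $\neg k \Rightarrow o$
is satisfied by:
  {k: True, o: True}
  {k: True, o: False}
  {o: True, k: False}


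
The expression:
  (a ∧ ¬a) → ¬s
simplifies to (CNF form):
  True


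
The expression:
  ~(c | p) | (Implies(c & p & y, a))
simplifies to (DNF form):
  a | ~c | ~p | ~y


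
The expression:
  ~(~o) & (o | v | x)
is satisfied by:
  {o: True}


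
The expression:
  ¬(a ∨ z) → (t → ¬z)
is always true.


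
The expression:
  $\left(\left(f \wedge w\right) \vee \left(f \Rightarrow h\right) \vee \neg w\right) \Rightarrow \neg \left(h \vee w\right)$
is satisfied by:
  {w: False, h: False}


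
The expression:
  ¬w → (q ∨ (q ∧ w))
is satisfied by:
  {q: True, w: True}
  {q: True, w: False}
  {w: True, q: False}


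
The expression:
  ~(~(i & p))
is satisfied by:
  {i: True, p: True}


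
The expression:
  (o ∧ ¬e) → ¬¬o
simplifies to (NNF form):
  True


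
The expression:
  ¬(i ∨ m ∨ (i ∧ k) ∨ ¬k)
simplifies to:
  k ∧ ¬i ∧ ¬m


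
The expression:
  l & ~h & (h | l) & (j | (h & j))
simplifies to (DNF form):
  j & l & ~h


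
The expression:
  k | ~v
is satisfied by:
  {k: True, v: False}
  {v: False, k: False}
  {v: True, k: True}


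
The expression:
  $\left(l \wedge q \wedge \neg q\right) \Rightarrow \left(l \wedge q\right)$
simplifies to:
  $\text{True}$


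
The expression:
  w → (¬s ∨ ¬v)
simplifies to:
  ¬s ∨ ¬v ∨ ¬w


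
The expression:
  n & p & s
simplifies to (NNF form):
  n & p & s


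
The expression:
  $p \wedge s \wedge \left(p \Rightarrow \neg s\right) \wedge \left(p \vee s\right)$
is never true.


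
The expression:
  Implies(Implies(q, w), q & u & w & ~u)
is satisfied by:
  {q: True, w: False}


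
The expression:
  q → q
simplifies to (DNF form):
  True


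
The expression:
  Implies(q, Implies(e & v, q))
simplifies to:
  True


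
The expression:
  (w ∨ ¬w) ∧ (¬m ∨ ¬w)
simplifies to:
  ¬m ∨ ¬w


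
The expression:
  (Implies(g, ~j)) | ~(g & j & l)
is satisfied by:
  {l: False, g: False, j: False}
  {j: True, l: False, g: False}
  {g: True, l: False, j: False}
  {j: True, g: True, l: False}
  {l: True, j: False, g: False}
  {j: True, l: True, g: False}
  {g: True, l: True, j: False}


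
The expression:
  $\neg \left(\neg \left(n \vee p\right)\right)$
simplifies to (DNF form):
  $n \vee p$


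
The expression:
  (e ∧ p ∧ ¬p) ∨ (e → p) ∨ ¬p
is always true.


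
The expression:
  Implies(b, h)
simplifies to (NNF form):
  h | ~b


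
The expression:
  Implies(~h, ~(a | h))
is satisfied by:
  {h: True, a: False}
  {a: False, h: False}
  {a: True, h: True}


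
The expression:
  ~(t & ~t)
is always true.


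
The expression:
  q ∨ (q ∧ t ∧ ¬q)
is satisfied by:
  {q: True}


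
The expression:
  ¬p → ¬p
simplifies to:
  True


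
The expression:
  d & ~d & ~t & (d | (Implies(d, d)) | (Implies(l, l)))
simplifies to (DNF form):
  False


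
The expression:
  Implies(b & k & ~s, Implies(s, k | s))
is always true.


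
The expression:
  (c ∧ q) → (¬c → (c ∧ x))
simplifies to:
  True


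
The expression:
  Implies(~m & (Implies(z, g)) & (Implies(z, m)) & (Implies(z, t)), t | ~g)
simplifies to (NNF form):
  m | t | z | ~g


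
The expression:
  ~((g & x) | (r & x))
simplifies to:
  ~x | (~g & ~r)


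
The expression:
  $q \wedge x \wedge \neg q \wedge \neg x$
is never true.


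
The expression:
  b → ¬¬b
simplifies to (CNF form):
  True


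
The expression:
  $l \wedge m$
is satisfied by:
  {m: True, l: True}


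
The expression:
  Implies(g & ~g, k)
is always true.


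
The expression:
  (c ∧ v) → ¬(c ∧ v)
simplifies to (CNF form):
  ¬c ∨ ¬v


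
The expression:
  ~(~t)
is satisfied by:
  {t: True}


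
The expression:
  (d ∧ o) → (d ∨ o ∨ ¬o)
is always true.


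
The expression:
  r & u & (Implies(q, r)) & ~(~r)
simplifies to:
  r & u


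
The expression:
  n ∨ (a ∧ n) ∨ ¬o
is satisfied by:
  {n: True, o: False}
  {o: False, n: False}
  {o: True, n: True}


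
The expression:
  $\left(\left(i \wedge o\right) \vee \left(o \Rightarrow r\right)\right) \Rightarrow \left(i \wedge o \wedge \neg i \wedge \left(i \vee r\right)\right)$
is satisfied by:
  {o: True, i: False, r: False}


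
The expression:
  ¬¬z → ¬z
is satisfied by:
  {z: False}


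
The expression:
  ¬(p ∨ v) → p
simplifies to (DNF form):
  p ∨ v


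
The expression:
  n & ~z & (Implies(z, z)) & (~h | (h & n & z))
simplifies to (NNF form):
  n & ~h & ~z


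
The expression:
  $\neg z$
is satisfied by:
  {z: False}


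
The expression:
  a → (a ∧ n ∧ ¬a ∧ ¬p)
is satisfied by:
  {a: False}


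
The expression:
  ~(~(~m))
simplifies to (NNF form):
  ~m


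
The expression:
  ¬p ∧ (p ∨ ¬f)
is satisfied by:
  {p: False, f: False}


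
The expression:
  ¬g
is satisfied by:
  {g: False}


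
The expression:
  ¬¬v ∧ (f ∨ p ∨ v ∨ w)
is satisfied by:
  {v: True}


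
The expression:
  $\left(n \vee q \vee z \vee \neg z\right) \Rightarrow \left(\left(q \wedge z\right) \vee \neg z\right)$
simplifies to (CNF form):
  $q \vee \neg z$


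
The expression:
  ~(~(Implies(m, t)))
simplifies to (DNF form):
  t | ~m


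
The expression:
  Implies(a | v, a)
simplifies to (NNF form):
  a | ~v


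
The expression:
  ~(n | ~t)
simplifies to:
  t & ~n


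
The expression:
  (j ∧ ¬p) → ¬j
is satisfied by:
  {p: True, j: False}
  {j: False, p: False}
  {j: True, p: True}


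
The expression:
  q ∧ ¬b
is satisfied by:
  {q: True, b: False}


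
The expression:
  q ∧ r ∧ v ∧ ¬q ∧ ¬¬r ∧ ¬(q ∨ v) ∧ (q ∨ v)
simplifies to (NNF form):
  False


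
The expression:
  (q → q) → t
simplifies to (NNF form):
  t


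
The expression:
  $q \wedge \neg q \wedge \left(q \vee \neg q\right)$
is never true.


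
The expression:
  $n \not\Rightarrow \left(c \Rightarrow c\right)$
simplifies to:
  $\text{False}$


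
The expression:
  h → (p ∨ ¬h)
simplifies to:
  p ∨ ¬h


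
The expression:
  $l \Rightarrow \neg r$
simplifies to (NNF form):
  $\neg l \vee \neg r$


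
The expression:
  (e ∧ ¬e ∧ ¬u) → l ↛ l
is always true.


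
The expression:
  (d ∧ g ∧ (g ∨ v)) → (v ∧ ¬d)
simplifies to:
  ¬d ∨ ¬g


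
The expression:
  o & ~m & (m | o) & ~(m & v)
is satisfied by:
  {o: True, m: False}


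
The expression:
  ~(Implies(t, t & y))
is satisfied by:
  {t: True, y: False}


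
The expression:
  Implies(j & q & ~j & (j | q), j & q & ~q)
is always true.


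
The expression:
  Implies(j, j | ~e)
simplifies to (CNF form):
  True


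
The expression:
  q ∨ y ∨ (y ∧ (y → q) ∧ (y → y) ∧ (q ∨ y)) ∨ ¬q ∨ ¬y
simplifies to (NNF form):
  True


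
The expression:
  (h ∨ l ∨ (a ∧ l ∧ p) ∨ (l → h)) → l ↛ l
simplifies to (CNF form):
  False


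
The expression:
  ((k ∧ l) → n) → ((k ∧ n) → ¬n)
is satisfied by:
  {k: False, n: False}
  {n: True, k: False}
  {k: True, n: False}


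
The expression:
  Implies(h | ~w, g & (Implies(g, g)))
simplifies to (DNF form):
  g | (w & ~h)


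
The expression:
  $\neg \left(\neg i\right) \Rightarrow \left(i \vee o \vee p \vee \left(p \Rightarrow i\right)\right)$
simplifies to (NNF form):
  $\text{True}$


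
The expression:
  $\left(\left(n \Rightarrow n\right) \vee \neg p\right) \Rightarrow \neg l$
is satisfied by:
  {l: False}


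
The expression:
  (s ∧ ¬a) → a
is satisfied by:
  {a: True, s: False}
  {s: False, a: False}
  {s: True, a: True}


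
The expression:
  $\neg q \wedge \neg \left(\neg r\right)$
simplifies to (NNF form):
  $r \wedge \neg q$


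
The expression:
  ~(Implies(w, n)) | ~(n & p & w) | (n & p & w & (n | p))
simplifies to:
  True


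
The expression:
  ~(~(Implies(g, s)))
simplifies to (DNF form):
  s | ~g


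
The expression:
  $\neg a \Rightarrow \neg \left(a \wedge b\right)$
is always true.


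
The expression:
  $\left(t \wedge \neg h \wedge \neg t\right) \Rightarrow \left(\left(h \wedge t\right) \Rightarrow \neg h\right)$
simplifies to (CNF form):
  $\text{True}$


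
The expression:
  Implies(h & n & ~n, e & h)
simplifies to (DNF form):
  True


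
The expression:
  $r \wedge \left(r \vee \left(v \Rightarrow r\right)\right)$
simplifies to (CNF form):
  $r$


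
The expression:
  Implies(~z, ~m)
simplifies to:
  z | ~m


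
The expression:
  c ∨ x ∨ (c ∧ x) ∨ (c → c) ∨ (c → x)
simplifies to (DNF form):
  True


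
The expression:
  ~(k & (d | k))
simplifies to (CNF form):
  ~k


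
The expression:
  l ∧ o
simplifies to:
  l ∧ o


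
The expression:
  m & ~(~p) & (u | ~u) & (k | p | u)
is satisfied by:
  {m: True, p: True}


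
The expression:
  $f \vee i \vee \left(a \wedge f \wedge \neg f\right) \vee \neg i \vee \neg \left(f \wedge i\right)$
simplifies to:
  $\text{True}$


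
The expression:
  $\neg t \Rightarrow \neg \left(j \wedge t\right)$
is always true.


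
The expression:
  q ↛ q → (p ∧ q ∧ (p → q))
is always true.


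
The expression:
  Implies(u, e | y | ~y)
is always true.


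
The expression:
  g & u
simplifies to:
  g & u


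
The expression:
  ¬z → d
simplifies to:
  d ∨ z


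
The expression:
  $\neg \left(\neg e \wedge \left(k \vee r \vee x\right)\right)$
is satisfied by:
  {e: True, k: False, r: False, x: False}
  {x: True, e: True, k: False, r: False}
  {e: True, r: True, k: False, x: False}
  {x: True, e: True, r: True, k: False}
  {e: True, k: True, r: False, x: False}
  {e: True, x: True, k: True, r: False}
  {e: True, r: True, k: True, x: False}
  {x: True, e: True, r: True, k: True}
  {x: False, k: False, r: False, e: False}


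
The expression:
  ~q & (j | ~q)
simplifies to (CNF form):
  ~q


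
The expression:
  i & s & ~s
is never true.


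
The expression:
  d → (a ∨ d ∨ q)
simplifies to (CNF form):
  True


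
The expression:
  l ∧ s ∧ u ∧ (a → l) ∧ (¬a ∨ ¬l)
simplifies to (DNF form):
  l ∧ s ∧ u ∧ ¬a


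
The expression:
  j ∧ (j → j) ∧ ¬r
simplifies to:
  j ∧ ¬r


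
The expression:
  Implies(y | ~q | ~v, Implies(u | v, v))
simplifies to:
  v | ~u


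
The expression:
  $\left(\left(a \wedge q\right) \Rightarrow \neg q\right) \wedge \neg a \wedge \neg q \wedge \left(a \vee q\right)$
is never true.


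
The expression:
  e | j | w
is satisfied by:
  {e: True, w: True, j: True}
  {e: True, w: True, j: False}
  {e: True, j: True, w: False}
  {e: True, j: False, w: False}
  {w: True, j: True, e: False}
  {w: True, j: False, e: False}
  {j: True, w: False, e: False}


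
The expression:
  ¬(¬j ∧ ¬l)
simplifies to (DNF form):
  j ∨ l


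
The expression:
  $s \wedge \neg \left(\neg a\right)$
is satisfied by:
  {a: True, s: True}


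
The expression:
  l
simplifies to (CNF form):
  l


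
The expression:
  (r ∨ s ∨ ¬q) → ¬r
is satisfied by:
  {r: False}


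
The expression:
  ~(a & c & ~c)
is always true.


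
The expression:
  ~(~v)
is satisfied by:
  {v: True}


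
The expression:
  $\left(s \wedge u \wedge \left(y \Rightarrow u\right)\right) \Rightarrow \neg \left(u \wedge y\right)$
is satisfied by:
  {s: False, u: False, y: False}
  {y: True, s: False, u: False}
  {u: True, s: False, y: False}
  {y: True, u: True, s: False}
  {s: True, y: False, u: False}
  {y: True, s: True, u: False}
  {u: True, s: True, y: False}


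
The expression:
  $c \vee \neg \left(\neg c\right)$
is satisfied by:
  {c: True}


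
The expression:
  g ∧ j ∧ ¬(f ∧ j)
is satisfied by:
  {j: True, g: True, f: False}


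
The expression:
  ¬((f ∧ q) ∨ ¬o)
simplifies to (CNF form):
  o ∧ (¬f ∨ ¬q)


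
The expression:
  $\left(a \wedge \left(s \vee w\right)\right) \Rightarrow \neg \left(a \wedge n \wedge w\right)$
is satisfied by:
  {w: False, n: False, a: False}
  {a: True, w: False, n: False}
  {n: True, w: False, a: False}
  {a: True, n: True, w: False}
  {w: True, a: False, n: False}
  {a: True, w: True, n: False}
  {n: True, w: True, a: False}


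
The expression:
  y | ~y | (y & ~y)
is always true.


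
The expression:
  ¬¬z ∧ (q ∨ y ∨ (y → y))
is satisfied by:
  {z: True}


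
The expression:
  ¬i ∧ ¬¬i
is never true.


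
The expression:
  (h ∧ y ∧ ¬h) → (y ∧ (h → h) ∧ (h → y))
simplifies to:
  True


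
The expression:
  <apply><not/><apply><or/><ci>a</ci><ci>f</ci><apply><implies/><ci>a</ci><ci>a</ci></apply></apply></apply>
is never true.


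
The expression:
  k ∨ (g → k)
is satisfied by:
  {k: True, g: False}
  {g: False, k: False}
  {g: True, k: True}


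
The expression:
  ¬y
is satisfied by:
  {y: False}


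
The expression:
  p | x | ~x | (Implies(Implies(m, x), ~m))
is always true.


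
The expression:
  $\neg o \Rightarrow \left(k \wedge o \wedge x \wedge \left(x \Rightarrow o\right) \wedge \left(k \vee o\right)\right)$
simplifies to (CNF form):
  $o$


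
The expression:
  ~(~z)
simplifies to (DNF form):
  z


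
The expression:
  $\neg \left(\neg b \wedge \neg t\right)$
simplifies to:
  $b \vee t$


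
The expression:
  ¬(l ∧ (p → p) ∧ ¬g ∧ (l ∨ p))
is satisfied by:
  {g: True, l: False}
  {l: False, g: False}
  {l: True, g: True}


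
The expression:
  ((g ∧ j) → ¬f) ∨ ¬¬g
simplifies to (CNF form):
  True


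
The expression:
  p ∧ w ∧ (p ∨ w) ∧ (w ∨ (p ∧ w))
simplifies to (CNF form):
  p ∧ w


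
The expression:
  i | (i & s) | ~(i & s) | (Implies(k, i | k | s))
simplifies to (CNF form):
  True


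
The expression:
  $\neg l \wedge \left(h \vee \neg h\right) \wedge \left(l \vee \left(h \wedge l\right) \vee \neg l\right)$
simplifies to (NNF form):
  $\neg l$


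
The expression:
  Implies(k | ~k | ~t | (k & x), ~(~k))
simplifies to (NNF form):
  k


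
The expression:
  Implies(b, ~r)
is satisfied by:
  {b: False, r: False}
  {r: True, b: False}
  {b: True, r: False}


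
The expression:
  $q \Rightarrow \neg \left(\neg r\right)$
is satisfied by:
  {r: True, q: False}
  {q: False, r: False}
  {q: True, r: True}


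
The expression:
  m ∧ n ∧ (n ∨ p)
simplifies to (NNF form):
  m ∧ n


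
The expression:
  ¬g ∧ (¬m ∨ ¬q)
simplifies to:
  ¬g ∧ (¬m ∨ ¬q)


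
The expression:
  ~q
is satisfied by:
  {q: False}


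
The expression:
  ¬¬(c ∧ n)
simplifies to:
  c ∧ n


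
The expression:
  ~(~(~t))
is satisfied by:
  {t: False}


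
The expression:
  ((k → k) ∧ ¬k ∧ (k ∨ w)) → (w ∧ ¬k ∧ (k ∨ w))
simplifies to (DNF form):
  True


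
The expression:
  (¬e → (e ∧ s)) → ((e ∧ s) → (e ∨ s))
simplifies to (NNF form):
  True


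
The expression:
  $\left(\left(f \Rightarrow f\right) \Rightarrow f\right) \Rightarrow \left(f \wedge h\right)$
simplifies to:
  $h \vee \neg f$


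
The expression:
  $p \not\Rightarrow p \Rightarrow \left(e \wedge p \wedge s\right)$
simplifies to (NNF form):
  $\text{True}$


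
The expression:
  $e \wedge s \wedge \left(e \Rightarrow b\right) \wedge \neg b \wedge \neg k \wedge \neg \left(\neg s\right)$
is never true.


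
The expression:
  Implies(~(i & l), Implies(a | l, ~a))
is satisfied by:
  {i: True, l: True, a: False}
  {i: True, l: False, a: False}
  {l: True, i: False, a: False}
  {i: False, l: False, a: False}
  {i: True, a: True, l: True}


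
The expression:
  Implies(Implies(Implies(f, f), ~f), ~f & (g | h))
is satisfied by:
  {g: True, h: True, f: True}
  {g: True, h: True, f: False}
  {g: True, f: True, h: False}
  {g: True, f: False, h: False}
  {h: True, f: True, g: False}
  {h: True, f: False, g: False}
  {f: True, h: False, g: False}


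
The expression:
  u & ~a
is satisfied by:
  {u: True, a: False}


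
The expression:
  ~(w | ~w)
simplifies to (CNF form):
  False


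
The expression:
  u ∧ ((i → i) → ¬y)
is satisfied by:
  {u: True, y: False}


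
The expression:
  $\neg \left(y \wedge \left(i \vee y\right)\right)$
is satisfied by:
  {y: False}


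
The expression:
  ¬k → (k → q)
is always true.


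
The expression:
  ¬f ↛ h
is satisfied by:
  {h: True, f: False}
  {f: False, h: False}
  {f: True, h: True}


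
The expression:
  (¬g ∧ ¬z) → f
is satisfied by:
  {z: True, g: True, f: True}
  {z: True, g: True, f: False}
  {z: True, f: True, g: False}
  {z: True, f: False, g: False}
  {g: True, f: True, z: False}
  {g: True, f: False, z: False}
  {f: True, g: False, z: False}


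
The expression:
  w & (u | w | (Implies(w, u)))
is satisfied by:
  {w: True}


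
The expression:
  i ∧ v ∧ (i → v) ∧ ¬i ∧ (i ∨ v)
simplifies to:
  False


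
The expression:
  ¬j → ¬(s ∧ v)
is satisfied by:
  {j: True, s: False, v: False}
  {s: False, v: False, j: False}
  {j: True, v: True, s: False}
  {v: True, s: False, j: False}
  {j: True, s: True, v: False}
  {s: True, j: False, v: False}
  {j: True, v: True, s: True}


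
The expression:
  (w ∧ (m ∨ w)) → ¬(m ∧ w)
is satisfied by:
  {w: False, m: False}
  {m: True, w: False}
  {w: True, m: False}


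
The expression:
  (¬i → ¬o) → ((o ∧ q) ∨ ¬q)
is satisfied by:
  {o: True, q: False}
  {q: False, o: False}
  {q: True, o: True}


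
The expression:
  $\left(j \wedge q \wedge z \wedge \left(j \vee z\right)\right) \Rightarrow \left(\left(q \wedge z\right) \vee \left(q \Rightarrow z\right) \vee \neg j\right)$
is always true.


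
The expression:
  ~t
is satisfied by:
  {t: False}


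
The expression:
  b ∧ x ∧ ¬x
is never true.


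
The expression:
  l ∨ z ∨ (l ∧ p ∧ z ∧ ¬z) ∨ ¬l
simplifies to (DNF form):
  True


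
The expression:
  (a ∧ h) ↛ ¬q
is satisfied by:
  {a: True, h: True, q: True}


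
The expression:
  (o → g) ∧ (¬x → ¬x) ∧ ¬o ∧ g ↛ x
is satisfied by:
  {g: True, x: False, o: False}


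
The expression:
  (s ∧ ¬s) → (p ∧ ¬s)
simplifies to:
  True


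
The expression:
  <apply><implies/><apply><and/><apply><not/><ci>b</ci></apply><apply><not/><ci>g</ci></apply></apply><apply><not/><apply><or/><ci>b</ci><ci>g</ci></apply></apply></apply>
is always true.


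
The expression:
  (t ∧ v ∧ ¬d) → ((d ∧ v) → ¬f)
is always true.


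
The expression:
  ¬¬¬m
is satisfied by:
  {m: False}


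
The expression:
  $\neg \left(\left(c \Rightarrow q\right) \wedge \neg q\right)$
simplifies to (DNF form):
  $c \vee q$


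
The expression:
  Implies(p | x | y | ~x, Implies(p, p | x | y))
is always true.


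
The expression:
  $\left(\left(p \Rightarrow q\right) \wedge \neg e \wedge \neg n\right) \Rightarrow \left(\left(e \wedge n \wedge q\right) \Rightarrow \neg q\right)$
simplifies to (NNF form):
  $\text{True}$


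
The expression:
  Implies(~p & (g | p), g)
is always true.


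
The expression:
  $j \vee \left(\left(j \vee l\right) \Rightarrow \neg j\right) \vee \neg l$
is always true.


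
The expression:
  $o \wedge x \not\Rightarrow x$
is never true.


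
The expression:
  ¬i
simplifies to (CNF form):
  ¬i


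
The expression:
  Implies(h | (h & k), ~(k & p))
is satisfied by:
  {p: False, k: False, h: False}
  {h: True, p: False, k: False}
  {k: True, p: False, h: False}
  {h: True, k: True, p: False}
  {p: True, h: False, k: False}
  {h: True, p: True, k: False}
  {k: True, p: True, h: False}


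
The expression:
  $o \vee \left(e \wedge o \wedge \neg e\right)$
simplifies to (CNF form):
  $o$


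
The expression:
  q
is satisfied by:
  {q: True}


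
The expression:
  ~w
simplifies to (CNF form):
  ~w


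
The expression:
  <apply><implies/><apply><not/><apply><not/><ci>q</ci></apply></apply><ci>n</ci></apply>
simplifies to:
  <apply><or/><ci>n</ci><apply><not/><ci>q</ci></apply></apply>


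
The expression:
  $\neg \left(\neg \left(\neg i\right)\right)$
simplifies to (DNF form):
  $\neg i$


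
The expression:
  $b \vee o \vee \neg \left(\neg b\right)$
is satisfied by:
  {b: True, o: True}
  {b: True, o: False}
  {o: True, b: False}


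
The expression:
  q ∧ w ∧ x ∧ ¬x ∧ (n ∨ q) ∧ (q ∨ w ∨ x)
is never true.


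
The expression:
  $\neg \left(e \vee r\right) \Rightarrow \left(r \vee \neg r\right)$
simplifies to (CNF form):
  $\text{True}$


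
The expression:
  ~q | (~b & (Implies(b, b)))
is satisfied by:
  {q: False, b: False}
  {b: True, q: False}
  {q: True, b: False}


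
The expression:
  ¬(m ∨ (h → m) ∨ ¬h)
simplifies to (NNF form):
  h ∧ ¬m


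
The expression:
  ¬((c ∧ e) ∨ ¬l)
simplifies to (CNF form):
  l ∧ (¬c ∨ ¬e)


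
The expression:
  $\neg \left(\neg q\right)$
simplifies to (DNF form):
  $q$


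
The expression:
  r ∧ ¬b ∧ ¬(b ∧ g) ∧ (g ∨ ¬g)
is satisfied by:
  {r: True, b: False}


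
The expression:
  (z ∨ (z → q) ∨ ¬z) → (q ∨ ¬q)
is always true.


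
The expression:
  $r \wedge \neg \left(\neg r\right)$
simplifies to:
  $r$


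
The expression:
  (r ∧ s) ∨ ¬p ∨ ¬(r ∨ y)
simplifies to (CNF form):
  (r ∨ ¬p ∨ ¬r) ∧ (r ∨ ¬p ∨ ¬y) ∧ (s ∨ ¬p ∨ ¬r) ∧ (s ∨ ¬p ∨ ¬y)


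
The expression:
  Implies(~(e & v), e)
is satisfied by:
  {e: True}


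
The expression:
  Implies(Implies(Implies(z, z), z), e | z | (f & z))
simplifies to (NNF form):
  True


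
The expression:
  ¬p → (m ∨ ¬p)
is always true.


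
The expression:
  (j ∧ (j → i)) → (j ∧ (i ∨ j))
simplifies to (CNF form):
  True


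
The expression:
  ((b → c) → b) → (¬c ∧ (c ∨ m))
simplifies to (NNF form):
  (m ∧ ¬c) ∨ ¬b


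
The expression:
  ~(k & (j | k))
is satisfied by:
  {k: False}


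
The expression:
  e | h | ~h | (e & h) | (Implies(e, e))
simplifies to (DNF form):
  True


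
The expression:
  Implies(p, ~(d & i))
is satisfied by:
  {p: False, d: False, i: False}
  {i: True, p: False, d: False}
  {d: True, p: False, i: False}
  {i: True, d: True, p: False}
  {p: True, i: False, d: False}
  {i: True, p: True, d: False}
  {d: True, p: True, i: False}


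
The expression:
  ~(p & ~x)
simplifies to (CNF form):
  x | ~p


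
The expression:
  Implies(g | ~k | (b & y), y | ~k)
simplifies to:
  y | ~g | ~k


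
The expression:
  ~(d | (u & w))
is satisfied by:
  {d: False, w: False, u: False}
  {u: True, d: False, w: False}
  {w: True, d: False, u: False}


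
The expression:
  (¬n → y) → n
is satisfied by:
  {n: True, y: False}
  {y: False, n: False}
  {y: True, n: True}


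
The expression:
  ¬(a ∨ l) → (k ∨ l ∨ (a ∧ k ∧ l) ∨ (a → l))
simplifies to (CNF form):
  True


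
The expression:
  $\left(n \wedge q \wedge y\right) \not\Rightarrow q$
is never true.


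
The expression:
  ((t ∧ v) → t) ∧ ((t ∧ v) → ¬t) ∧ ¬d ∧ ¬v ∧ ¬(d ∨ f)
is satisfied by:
  {d: False, v: False, f: False}


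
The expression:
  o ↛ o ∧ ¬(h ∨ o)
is never true.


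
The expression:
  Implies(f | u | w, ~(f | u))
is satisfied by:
  {u: False, f: False}


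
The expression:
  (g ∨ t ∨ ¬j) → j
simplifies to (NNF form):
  j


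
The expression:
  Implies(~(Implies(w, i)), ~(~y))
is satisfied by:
  {i: True, y: True, w: False}
  {i: True, w: False, y: False}
  {y: True, w: False, i: False}
  {y: False, w: False, i: False}
  {i: True, y: True, w: True}
  {i: True, w: True, y: False}
  {y: True, w: True, i: False}


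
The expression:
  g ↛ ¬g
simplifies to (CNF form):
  g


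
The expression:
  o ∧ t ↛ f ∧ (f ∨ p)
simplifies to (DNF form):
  o ∧ p ∧ t ∧ ¬f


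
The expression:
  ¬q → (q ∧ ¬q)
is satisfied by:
  {q: True}


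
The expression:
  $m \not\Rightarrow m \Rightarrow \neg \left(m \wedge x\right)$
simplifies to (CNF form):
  $\text{True}$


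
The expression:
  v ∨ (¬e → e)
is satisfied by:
  {v: True, e: True}
  {v: True, e: False}
  {e: True, v: False}


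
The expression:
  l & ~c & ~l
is never true.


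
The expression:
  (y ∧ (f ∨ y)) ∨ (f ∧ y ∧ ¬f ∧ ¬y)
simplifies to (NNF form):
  y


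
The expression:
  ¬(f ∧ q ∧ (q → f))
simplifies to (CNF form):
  ¬f ∨ ¬q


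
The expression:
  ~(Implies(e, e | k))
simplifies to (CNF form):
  False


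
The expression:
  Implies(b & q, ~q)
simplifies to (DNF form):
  ~b | ~q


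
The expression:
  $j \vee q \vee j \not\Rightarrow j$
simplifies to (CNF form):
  $j \vee q$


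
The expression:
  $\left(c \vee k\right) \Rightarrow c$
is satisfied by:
  {c: True, k: False}
  {k: False, c: False}
  {k: True, c: True}


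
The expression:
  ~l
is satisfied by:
  {l: False}


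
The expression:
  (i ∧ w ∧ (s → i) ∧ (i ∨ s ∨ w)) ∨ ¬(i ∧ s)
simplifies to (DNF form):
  w ∨ ¬i ∨ ¬s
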